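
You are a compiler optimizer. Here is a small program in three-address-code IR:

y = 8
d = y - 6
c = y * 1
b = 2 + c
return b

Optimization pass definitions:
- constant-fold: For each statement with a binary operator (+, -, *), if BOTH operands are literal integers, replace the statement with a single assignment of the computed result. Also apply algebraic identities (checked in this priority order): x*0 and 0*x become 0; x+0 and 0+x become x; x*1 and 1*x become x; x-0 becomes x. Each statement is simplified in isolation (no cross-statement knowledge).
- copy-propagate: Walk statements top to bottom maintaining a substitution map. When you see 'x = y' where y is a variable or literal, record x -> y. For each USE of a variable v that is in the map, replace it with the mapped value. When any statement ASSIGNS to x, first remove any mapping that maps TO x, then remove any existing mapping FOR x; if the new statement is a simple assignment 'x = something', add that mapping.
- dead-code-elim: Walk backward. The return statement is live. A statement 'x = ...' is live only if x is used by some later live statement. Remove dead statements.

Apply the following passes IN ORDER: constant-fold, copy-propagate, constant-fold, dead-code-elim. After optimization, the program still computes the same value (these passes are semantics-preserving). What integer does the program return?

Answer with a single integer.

Initial IR:
  y = 8
  d = y - 6
  c = y * 1
  b = 2 + c
  return b
After constant-fold (5 stmts):
  y = 8
  d = y - 6
  c = y
  b = 2 + c
  return b
After copy-propagate (5 stmts):
  y = 8
  d = 8 - 6
  c = 8
  b = 2 + 8
  return b
After constant-fold (5 stmts):
  y = 8
  d = 2
  c = 8
  b = 10
  return b
After dead-code-elim (2 stmts):
  b = 10
  return b
Evaluate:
  y = 8  =>  y = 8
  d = y - 6  =>  d = 2
  c = y * 1  =>  c = 8
  b = 2 + c  =>  b = 10
  return b = 10

Answer: 10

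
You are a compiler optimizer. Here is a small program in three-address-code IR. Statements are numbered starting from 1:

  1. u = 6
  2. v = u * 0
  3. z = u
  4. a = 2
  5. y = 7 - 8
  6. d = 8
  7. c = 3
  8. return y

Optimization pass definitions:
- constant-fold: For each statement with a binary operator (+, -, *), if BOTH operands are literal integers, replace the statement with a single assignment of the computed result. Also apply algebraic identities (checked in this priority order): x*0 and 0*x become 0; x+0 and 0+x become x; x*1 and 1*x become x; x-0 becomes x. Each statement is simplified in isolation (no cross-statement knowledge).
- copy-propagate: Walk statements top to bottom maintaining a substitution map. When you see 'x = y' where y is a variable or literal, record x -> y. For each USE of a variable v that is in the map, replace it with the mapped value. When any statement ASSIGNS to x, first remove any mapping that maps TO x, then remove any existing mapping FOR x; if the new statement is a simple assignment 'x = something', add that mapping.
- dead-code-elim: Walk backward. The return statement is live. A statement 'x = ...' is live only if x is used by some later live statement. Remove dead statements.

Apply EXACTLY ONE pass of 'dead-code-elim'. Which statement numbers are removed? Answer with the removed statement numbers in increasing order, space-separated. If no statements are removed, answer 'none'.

Answer: 1 2 3 4 6 7

Derivation:
Backward liveness scan:
Stmt 1 'u = 6': DEAD (u not in live set [])
Stmt 2 'v = u * 0': DEAD (v not in live set [])
Stmt 3 'z = u': DEAD (z not in live set [])
Stmt 4 'a = 2': DEAD (a not in live set [])
Stmt 5 'y = 7 - 8': KEEP (y is live); live-in = []
Stmt 6 'd = 8': DEAD (d not in live set ['y'])
Stmt 7 'c = 3': DEAD (c not in live set ['y'])
Stmt 8 'return y': KEEP (return); live-in = ['y']
Removed statement numbers: [1, 2, 3, 4, 6, 7]
Surviving IR:
  y = 7 - 8
  return y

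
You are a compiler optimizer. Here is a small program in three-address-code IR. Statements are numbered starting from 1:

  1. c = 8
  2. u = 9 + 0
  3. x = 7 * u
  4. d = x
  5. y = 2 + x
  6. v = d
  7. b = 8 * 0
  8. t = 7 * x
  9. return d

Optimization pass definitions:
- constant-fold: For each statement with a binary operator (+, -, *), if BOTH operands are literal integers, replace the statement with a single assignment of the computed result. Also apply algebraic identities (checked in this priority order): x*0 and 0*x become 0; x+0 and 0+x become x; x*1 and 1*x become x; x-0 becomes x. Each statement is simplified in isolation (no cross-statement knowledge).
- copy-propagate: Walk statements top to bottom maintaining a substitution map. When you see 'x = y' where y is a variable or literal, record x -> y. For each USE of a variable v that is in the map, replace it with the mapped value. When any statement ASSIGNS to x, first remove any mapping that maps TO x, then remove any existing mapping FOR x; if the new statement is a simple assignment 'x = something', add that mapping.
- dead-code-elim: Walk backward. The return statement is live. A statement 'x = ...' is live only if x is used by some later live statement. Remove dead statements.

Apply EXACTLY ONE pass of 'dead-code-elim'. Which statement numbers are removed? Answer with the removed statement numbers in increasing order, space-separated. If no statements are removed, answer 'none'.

Answer: 1 5 6 7 8

Derivation:
Backward liveness scan:
Stmt 1 'c = 8': DEAD (c not in live set [])
Stmt 2 'u = 9 + 0': KEEP (u is live); live-in = []
Stmt 3 'x = 7 * u': KEEP (x is live); live-in = ['u']
Stmt 4 'd = x': KEEP (d is live); live-in = ['x']
Stmt 5 'y = 2 + x': DEAD (y not in live set ['d'])
Stmt 6 'v = d': DEAD (v not in live set ['d'])
Stmt 7 'b = 8 * 0': DEAD (b not in live set ['d'])
Stmt 8 't = 7 * x': DEAD (t not in live set ['d'])
Stmt 9 'return d': KEEP (return); live-in = ['d']
Removed statement numbers: [1, 5, 6, 7, 8]
Surviving IR:
  u = 9 + 0
  x = 7 * u
  d = x
  return d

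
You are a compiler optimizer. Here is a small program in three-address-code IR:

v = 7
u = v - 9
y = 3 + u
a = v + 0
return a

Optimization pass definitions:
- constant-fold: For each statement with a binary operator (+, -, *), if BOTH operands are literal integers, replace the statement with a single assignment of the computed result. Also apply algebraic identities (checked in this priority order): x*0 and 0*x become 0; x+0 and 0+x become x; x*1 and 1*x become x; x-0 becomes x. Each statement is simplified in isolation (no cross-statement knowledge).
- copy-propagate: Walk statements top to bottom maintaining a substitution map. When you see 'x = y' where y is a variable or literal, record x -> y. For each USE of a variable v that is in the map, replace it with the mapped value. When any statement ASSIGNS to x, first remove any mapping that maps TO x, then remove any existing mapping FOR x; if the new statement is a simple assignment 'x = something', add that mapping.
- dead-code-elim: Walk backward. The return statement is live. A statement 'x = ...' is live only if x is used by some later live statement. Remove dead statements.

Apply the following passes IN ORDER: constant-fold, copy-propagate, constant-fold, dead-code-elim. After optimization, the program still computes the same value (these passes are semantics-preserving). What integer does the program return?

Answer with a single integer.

Answer: 7

Derivation:
Initial IR:
  v = 7
  u = v - 9
  y = 3 + u
  a = v + 0
  return a
After constant-fold (5 stmts):
  v = 7
  u = v - 9
  y = 3 + u
  a = v
  return a
After copy-propagate (5 stmts):
  v = 7
  u = 7 - 9
  y = 3 + u
  a = 7
  return 7
After constant-fold (5 stmts):
  v = 7
  u = -2
  y = 3 + u
  a = 7
  return 7
After dead-code-elim (1 stmts):
  return 7
Evaluate:
  v = 7  =>  v = 7
  u = v - 9  =>  u = -2
  y = 3 + u  =>  y = 1
  a = v + 0  =>  a = 7
  return a = 7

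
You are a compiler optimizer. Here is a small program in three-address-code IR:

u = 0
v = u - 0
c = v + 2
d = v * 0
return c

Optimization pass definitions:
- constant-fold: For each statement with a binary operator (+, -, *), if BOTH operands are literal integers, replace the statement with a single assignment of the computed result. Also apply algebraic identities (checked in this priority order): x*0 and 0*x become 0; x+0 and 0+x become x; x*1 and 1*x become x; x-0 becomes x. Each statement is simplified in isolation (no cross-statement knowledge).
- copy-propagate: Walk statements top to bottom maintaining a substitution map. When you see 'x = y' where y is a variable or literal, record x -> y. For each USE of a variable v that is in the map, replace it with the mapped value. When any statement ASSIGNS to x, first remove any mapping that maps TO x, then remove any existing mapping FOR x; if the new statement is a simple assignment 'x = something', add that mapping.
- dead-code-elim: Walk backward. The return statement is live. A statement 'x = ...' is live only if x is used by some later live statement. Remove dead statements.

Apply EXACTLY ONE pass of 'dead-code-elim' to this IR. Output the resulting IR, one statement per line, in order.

Answer: u = 0
v = u - 0
c = v + 2
return c

Derivation:
Applying dead-code-elim statement-by-statement:
  [5] return c  -> KEEP (return); live=['c']
  [4] d = v * 0  -> DEAD (d not live)
  [3] c = v + 2  -> KEEP; live=['v']
  [2] v = u - 0  -> KEEP; live=['u']
  [1] u = 0  -> KEEP; live=[]
Result (4 stmts):
  u = 0
  v = u - 0
  c = v + 2
  return c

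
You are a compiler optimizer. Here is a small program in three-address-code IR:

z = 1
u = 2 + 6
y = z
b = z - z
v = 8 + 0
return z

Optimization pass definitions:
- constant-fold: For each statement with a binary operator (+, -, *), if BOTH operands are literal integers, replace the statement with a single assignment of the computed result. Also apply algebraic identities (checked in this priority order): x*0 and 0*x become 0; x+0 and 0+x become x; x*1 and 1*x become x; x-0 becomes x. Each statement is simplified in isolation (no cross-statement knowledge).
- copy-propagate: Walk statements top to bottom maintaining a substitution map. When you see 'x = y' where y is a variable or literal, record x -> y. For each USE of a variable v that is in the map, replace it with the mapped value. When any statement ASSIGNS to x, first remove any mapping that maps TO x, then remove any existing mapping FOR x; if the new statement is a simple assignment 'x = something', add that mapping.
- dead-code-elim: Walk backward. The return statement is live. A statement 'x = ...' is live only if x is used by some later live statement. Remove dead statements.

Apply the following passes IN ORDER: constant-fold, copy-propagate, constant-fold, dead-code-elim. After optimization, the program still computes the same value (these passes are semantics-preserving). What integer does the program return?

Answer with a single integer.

Answer: 1

Derivation:
Initial IR:
  z = 1
  u = 2 + 6
  y = z
  b = z - z
  v = 8 + 0
  return z
After constant-fold (6 stmts):
  z = 1
  u = 8
  y = z
  b = z - z
  v = 8
  return z
After copy-propagate (6 stmts):
  z = 1
  u = 8
  y = 1
  b = 1 - 1
  v = 8
  return 1
After constant-fold (6 stmts):
  z = 1
  u = 8
  y = 1
  b = 0
  v = 8
  return 1
After dead-code-elim (1 stmts):
  return 1
Evaluate:
  z = 1  =>  z = 1
  u = 2 + 6  =>  u = 8
  y = z  =>  y = 1
  b = z - z  =>  b = 0
  v = 8 + 0  =>  v = 8
  return z = 1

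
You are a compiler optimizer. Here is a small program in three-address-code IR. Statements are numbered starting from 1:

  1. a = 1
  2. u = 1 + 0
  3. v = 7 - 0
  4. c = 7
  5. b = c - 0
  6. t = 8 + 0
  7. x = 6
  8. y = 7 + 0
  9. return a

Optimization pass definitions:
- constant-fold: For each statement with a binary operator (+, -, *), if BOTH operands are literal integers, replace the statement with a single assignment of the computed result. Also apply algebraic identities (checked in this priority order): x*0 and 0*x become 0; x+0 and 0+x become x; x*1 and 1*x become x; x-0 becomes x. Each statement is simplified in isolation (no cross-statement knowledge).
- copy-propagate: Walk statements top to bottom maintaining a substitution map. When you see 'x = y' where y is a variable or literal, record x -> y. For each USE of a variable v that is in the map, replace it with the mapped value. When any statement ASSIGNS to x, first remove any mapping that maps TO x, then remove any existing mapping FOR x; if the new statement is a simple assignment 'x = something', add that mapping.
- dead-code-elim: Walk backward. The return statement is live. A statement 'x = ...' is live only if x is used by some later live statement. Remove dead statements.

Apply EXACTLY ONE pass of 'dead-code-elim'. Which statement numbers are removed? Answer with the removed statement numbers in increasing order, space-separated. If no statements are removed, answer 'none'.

Backward liveness scan:
Stmt 1 'a = 1': KEEP (a is live); live-in = []
Stmt 2 'u = 1 + 0': DEAD (u not in live set ['a'])
Stmt 3 'v = 7 - 0': DEAD (v not in live set ['a'])
Stmt 4 'c = 7': DEAD (c not in live set ['a'])
Stmt 5 'b = c - 0': DEAD (b not in live set ['a'])
Stmt 6 't = 8 + 0': DEAD (t not in live set ['a'])
Stmt 7 'x = 6': DEAD (x not in live set ['a'])
Stmt 8 'y = 7 + 0': DEAD (y not in live set ['a'])
Stmt 9 'return a': KEEP (return); live-in = ['a']
Removed statement numbers: [2, 3, 4, 5, 6, 7, 8]
Surviving IR:
  a = 1
  return a

Answer: 2 3 4 5 6 7 8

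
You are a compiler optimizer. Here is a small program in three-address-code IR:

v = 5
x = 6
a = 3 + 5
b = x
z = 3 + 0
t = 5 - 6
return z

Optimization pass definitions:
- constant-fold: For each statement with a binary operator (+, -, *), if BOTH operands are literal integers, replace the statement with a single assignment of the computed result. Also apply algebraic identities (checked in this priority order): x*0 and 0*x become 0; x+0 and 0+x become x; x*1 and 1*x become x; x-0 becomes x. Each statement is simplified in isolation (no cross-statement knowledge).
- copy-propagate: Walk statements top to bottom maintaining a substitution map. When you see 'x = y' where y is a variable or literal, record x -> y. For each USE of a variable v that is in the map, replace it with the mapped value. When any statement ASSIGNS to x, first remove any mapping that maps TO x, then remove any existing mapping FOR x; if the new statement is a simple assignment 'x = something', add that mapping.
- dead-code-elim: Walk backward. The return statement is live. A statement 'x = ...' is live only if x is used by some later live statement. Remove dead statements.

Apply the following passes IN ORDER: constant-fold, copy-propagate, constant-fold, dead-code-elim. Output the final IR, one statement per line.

Answer: return 3

Derivation:
Initial IR:
  v = 5
  x = 6
  a = 3 + 5
  b = x
  z = 3 + 0
  t = 5 - 6
  return z
After constant-fold (7 stmts):
  v = 5
  x = 6
  a = 8
  b = x
  z = 3
  t = -1
  return z
After copy-propagate (7 stmts):
  v = 5
  x = 6
  a = 8
  b = 6
  z = 3
  t = -1
  return 3
After constant-fold (7 stmts):
  v = 5
  x = 6
  a = 8
  b = 6
  z = 3
  t = -1
  return 3
After dead-code-elim (1 stmts):
  return 3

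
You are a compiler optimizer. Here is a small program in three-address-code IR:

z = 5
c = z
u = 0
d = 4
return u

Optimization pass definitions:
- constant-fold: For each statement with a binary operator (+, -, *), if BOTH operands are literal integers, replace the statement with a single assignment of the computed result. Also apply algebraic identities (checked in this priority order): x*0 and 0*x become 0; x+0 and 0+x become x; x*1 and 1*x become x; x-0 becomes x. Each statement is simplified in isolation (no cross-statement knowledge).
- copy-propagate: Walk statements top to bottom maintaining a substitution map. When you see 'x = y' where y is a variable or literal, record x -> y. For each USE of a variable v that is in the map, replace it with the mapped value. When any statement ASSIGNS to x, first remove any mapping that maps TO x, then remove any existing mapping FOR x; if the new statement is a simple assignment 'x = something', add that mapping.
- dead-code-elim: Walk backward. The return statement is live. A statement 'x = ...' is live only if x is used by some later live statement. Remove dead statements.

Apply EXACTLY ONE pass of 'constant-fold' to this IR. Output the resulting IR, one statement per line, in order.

Applying constant-fold statement-by-statement:
  [1] z = 5  (unchanged)
  [2] c = z  (unchanged)
  [3] u = 0  (unchanged)
  [4] d = 4  (unchanged)
  [5] return u  (unchanged)
Result (5 stmts):
  z = 5
  c = z
  u = 0
  d = 4
  return u

Answer: z = 5
c = z
u = 0
d = 4
return u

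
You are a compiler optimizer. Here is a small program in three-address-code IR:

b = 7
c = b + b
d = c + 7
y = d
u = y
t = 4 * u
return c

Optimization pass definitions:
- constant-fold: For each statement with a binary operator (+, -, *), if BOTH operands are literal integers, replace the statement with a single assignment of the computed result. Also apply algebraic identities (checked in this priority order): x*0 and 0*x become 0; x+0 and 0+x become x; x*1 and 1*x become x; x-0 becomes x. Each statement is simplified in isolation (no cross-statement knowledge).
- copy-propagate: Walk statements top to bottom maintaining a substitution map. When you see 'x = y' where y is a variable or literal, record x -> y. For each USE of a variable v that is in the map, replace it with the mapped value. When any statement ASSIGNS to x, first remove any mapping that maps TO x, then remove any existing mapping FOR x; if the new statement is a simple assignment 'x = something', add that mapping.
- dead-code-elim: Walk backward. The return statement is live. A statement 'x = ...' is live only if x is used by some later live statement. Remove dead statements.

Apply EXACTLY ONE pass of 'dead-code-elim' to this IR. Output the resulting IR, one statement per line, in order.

Applying dead-code-elim statement-by-statement:
  [7] return c  -> KEEP (return); live=['c']
  [6] t = 4 * u  -> DEAD (t not live)
  [5] u = y  -> DEAD (u not live)
  [4] y = d  -> DEAD (y not live)
  [3] d = c + 7  -> DEAD (d not live)
  [2] c = b + b  -> KEEP; live=['b']
  [1] b = 7  -> KEEP; live=[]
Result (3 stmts):
  b = 7
  c = b + b
  return c

Answer: b = 7
c = b + b
return c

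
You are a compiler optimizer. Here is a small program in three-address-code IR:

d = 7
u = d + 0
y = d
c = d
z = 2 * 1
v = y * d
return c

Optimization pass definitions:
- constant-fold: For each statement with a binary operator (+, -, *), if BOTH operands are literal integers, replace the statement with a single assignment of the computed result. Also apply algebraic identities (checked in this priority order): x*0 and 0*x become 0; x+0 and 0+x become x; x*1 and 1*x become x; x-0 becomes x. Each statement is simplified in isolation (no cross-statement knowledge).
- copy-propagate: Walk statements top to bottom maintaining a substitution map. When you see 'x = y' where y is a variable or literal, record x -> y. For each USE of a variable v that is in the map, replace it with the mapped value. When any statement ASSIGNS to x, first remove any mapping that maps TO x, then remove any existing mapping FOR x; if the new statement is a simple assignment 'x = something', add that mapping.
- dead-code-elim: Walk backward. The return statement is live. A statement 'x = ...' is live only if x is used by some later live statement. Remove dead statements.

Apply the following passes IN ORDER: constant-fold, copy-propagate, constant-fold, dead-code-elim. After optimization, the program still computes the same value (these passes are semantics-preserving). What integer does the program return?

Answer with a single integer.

Initial IR:
  d = 7
  u = d + 0
  y = d
  c = d
  z = 2 * 1
  v = y * d
  return c
After constant-fold (7 stmts):
  d = 7
  u = d
  y = d
  c = d
  z = 2
  v = y * d
  return c
After copy-propagate (7 stmts):
  d = 7
  u = 7
  y = 7
  c = 7
  z = 2
  v = 7 * 7
  return 7
After constant-fold (7 stmts):
  d = 7
  u = 7
  y = 7
  c = 7
  z = 2
  v = 49
  return 7
After dead-code-elim (1 stmts):
  return 7
Evaluate:
  d = 7  =>  d = 7
  u = d + 0  =>  u = 7
  y = d  =>  y = 7
  c = d  =>  c = 7
  z = 2 * 1  =>  z = 2
  v = y * d  =>  v = 49
  return c = 7

Answer: 7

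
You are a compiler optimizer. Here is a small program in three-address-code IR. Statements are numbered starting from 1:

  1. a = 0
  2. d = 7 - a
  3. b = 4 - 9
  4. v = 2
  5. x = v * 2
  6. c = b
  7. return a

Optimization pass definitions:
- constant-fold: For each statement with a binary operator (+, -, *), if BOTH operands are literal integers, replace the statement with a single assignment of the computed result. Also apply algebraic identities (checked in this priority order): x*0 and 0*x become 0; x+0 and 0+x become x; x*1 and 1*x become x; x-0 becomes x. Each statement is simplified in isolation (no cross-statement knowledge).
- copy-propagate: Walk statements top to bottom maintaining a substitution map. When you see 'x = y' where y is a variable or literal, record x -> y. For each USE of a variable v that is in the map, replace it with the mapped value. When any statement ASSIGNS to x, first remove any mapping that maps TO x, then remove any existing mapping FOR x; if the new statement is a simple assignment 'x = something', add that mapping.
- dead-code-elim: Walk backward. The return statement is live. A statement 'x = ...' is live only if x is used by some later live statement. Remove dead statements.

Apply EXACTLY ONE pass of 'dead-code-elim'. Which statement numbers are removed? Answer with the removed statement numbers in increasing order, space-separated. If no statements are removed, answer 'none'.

Answer: 2 3 4 5 6

Derivation:
Backward liveness scan:
Stmt 1 'a = 0': KEEP (a is live); live-in = []
Stmt 2 'd = 7 - a': DEAD (d not in live set ['a'])
Stmt 3 'b = 4 - 9': DEAD (b not in live set ['a'])
Stmt 4 'v = 2': DEAD (v not in live set ['a'])
Stmt 5 'x = v * 2': DEAD (x not in live set ['a'])
Stmt 6 'c = b': DEAD (c not in live set ['a'])
Stmt 7 'return a': KEEP (return); live-in = ['a']
Removed statement numbers: [2, 3, 4, 5, 6]
Surviving IR:
  a = 0
  return a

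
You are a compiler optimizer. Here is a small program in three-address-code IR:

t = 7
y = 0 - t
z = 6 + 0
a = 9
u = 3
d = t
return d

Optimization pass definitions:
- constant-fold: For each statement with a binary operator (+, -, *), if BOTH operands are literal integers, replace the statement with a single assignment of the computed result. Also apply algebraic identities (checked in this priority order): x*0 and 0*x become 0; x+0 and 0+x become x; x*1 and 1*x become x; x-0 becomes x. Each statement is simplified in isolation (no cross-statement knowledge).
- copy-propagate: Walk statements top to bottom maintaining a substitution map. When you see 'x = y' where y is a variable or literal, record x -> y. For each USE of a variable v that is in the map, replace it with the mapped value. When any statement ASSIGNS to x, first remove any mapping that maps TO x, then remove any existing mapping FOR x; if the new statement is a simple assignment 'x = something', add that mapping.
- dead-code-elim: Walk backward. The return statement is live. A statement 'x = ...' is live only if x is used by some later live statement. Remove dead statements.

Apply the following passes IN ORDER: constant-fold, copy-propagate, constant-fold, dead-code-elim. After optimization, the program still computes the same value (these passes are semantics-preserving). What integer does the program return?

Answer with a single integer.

Initial IR:
  t = 7
  y = 0 - t
  z = 6 + 0
  a = 9
  u = 3
  d = t
  return d
After constant-fold (7 stmts):
  t = 7
  y = 0 - t
  z = 6
  a = 9
  u = 3
  d = t
  return d
After copy-propagate (7 stmts):
  t = 7
  y = 0 - 7
  z = 6
  a = 9
  u = 3
  d = 7
  return 7
After constant-fold (7 stmts):
  t = 7
  y = -7
  z = 6
  a = 9
  u = 3
  d = 7
  return 7
After dead-code-elim (1 stmts):
  return 7
Evaluate:
  t = 7  =>  t = 7
  y = 0 - t  =>  y = -7
  z = 6 + 0  =>  z = 6
  a = 9  =>  a = 9
  u = 3  =>  u = 3
  d = t  =>  d = 7
  return d = 7

Answer: 7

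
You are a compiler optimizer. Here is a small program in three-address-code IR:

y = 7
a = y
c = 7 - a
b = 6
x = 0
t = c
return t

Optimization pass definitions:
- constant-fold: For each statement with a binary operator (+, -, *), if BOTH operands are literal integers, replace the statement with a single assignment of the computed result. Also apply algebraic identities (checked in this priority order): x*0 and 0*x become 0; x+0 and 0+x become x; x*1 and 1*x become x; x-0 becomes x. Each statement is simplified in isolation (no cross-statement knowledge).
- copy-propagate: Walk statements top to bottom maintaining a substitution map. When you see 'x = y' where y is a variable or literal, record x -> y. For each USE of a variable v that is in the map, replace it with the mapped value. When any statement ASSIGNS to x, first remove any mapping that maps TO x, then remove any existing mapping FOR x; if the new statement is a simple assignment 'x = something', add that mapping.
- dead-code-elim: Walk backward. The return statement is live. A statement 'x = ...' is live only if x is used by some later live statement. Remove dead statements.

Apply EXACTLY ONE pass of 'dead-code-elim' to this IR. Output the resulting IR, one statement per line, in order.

Answer: y = 7
a = y
c = 7 - a
t = c
return t

Derivation:
Applying dead-code-elim statement-by-statement:
  [7] return t  -> KEEP (return); live=['t']
  [6] t = c  -> KEEP; live=['c']
  [5] x = 0  -> DEAD (x not live)
  [4] b = 6  -> DEAD (b not live)
  [3] c = 7 - a  -> KEEP; live=['a']
  [2] a = y  -> KEEP; live=['y']
  [1] y = 7  -> KEEP; live=[]
Result (5 stmts):
  y = 7
  a = y
  c = 7 - a
  t = c
  return t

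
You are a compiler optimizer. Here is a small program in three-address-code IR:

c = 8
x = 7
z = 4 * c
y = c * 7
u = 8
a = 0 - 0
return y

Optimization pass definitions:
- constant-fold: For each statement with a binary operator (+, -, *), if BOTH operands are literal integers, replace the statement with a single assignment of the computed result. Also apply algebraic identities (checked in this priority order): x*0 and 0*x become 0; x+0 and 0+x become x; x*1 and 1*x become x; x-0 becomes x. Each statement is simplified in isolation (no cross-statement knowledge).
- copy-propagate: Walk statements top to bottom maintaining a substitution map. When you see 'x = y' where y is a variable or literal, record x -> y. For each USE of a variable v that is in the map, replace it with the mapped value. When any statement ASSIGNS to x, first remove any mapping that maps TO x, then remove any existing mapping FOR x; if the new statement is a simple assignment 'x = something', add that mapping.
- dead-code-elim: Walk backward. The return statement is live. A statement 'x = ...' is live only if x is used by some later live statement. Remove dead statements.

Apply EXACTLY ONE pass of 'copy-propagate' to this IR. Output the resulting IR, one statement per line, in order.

Answer: c = 8
x = 7
z = 4 * 8
y = 8 * 7
u = 8
a = 0 - 0
return y

Derivation:
Applying copy-propagate statement-by-statement:
  [1] c = 8  (unchanged)
  [2] x = 7  (unchanged)
  [3] z = 4 * c  -> z = 4 * 8
  [4] y = c * 7  -> y = 8 * 7
  [5] u = 8  (unchanged)
  [6] a = 0 - 0  (unchanged)
  [7] return y  (unchanged)
Result (7 stmts):
  c = 8
  x = 7
  z = 4 * 8
  y = 8 * 7
  u = 8
  a = 0 - 0
  return y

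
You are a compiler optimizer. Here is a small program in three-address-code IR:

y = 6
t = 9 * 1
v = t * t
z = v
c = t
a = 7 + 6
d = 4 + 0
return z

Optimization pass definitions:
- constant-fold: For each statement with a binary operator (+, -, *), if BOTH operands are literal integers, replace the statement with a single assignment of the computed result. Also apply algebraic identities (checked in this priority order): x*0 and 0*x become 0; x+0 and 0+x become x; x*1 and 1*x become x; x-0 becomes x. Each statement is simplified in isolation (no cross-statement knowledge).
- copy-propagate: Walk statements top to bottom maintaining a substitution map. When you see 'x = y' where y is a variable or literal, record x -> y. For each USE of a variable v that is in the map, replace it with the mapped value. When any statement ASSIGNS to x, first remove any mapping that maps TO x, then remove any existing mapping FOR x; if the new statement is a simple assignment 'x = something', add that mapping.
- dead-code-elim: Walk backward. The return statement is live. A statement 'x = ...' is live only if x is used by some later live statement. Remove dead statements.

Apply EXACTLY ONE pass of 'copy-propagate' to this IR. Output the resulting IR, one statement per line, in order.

Applying copy-propagate statement-by-statement:
  [1] y = 6  (unchanged)
  [2] t = 9 * 1  (unchanged)
  [3] v = t * t  (unchanged)
  [4] z = v  (unchanged)
  [5] c = t  (unchanged)
  [6] a = 7 + 6  (unchanged)
  [7] d = 4 + 0  (unchanged)
  [8] return z  -> return v
Result (8 stmts):
  y = 6
  t = 9 * 1
  v = t * t
  z = v
  c = t
  a = 7 + 6
  d = 4 + 0
  return v

Answer: y = 6
t = 9 * 1
v = t * t
z = v
c = t
a = 7 + 6
d = 4 + 0
return v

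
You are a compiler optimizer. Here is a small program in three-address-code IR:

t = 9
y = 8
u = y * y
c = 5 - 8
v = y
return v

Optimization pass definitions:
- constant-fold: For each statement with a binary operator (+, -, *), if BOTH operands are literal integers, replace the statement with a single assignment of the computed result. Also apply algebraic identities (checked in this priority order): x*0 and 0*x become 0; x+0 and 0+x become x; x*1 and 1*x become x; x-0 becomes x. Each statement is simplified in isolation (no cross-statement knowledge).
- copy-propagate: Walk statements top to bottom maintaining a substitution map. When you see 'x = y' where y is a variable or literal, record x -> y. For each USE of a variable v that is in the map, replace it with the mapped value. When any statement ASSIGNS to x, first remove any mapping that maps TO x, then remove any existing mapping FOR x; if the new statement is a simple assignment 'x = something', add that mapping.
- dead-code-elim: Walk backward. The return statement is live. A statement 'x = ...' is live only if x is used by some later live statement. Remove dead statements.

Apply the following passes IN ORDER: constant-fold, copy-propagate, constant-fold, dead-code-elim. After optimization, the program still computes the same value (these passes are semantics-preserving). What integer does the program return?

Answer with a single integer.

Initial IR:
  t = 9
  y = 8
  u = y * y
  c = 5 - 8
  v = y
  return v
After constant-fold (6 stmts):
  t = 9
  y = 8
  u = y * y
  c = -3
  v = y
  return v
After copy-propagate (6 stmts):
  t = 9
  y = 8
  u = 8 * 8
  c = -3
  v = 8
  return 8
After constant-fold (6 stmts):
  t = 9
  y = 8
  u = 64
  c = -3
  v = 8
  return 8
After dead-code-elim (1 stmts):
  return 8
Evaluate:
  t = 9  =>  t = 9
  y = 8  =>  y = 8
  u = y * y  =>  u = 64
  c = 5 - 8  =>  c = -3
  v = y  =>  v = 8
  return v = 8

Answer: 8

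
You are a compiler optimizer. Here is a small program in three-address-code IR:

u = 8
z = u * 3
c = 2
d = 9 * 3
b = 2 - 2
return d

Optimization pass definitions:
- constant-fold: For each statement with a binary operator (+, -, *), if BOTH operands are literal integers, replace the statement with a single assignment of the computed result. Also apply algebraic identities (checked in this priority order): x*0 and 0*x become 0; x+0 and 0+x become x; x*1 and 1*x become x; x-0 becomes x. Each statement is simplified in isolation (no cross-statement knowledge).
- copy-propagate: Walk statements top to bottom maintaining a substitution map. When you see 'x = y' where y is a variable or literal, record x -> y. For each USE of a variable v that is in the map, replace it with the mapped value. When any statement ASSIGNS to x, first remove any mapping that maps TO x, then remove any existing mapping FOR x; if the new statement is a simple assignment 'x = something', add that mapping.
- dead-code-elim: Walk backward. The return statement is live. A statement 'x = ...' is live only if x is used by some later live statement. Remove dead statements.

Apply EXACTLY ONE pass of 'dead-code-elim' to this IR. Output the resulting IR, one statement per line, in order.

Answer: d = 9 * 3
return d

Derivation:
Applying dead-code-elim statement-by-statement:
  [6] return d  -> KEEP (return); live=['d']
  [5] b = 2 - 2  -> DEAD (b not live)
  [4] d = 9 * 3  -> KEEP; live=[]
  [3] c = 2  -> DEAD (c not live)
  [2] z = u * 3  -> DEAD (z not live)
  [1] u = 8  -> DEAD (u not live)
Result (2 stmts):
  d = 9 * 3
  return d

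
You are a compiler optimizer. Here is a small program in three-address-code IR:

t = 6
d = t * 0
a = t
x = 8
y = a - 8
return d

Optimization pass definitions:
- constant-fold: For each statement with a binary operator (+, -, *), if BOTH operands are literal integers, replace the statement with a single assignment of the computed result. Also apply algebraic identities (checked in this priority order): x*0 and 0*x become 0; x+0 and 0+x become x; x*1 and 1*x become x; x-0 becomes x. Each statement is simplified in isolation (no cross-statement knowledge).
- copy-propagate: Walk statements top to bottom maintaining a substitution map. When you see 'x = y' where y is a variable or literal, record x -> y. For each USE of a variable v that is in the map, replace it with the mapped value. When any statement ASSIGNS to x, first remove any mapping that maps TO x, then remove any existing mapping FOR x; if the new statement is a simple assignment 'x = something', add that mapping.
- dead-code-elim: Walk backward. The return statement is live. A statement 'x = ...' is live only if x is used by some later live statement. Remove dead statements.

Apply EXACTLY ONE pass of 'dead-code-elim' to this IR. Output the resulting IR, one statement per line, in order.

Applying dead-code-elim statement-by-statement:
  [6] return d  -> KEEP (return); live=['d']
  [5] y = a - 8  -> DEAD (y not live)
  [4] x = 8  -> DEAD (x not live)
  [3] a = t  -> DEAD (a not live)
  [2] d = t * 0  -> KEEP; live=['t']
  [1] t = 6  -> KEEP; live=[]
Result (3 stmts):
  t = 6
  d = t * 0
  return d

Answer: t = 6
d = t * 0
return d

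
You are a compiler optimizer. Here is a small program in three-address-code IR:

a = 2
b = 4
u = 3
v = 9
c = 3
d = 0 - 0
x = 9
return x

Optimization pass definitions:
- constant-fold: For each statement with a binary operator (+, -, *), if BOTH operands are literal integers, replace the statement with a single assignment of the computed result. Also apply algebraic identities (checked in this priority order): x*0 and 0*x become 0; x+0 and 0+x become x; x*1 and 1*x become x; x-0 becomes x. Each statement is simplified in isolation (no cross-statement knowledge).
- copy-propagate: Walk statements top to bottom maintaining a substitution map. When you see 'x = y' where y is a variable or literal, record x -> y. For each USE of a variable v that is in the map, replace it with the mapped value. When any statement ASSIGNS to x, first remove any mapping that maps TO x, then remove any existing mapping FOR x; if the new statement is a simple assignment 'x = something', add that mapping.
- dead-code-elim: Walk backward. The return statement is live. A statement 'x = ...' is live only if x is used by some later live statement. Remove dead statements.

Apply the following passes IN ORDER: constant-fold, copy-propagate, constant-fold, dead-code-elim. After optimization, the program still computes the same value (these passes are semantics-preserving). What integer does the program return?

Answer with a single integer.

Initial IR:
  a = 2
  b = 4
  u = 3
  v = 9
  c = 3
  d = 0 - 0
  x = 9
  return x
After constant-fold (8 stmts):
  a = 2
  b = 4
  u = 3
  v = 9
  c = 3
  d = 0
  x = 9
  return x
After copy-propagate (8 stmts):
  a = 2
  b = 4
  u = 3
  v = 9
  c = 3
  d = 0
  x = 9
  return 9
After constant-fold (8 stmts):
  a = 2
  b = 4
  u = 3
  v = 9
  c = 3
  d = 0
  x = 9
  return 9
After dead-code-elim (1 stmts):
  return 9
Evaluate:
  a = 2  =>  a = 2
  b = 4  =>  b = 4
  u = 3  =>  u = 3
  v = 9  =>  v = 9
  c = 3  =>  c = 3
  d = 0 - 0  =>  d = 0
  x = 9  =>  x = 9
  return x = 9

Answer: 9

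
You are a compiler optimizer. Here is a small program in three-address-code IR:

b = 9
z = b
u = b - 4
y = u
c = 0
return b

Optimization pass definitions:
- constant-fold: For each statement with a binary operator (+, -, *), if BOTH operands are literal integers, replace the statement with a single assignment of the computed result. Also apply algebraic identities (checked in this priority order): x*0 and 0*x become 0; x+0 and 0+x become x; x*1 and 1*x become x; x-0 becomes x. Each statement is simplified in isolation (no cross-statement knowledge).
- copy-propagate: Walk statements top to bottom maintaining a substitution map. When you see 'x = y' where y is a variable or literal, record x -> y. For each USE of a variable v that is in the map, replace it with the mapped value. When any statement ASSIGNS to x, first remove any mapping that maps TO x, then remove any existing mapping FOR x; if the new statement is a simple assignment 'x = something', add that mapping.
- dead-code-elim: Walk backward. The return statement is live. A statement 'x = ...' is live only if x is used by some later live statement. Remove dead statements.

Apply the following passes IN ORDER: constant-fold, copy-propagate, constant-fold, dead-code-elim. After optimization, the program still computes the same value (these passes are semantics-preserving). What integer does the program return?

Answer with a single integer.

Answer: 9

Derivation:
Initial IR:
  b = 9
  z = b
  u = b - 4
  y = u
  c = 0
  return b
After constant-fold (6 stmts):
  b = 9
  z = b
  u = b - 4
  y = u
  c = 0
  return b
After copy-propagate (6 stmts):
  b = 9
  z = 9
  u = 9 - 4
  y = u
  c = 0
  return 9
After constant-fold (6 stmts):
  b = 9
  z = 9
  u = 5
  y = u
  c = 0
  return 9
After dead-code-elim (1 stmts):
  return 9
Evaluate:
  b = 9  =>  b = 9
  z = b  =>  z = 9
  u = b - 4  =>  u = 5
  y = u  =>  y = 5
  c = 0  =>  c = 0
  return b = 9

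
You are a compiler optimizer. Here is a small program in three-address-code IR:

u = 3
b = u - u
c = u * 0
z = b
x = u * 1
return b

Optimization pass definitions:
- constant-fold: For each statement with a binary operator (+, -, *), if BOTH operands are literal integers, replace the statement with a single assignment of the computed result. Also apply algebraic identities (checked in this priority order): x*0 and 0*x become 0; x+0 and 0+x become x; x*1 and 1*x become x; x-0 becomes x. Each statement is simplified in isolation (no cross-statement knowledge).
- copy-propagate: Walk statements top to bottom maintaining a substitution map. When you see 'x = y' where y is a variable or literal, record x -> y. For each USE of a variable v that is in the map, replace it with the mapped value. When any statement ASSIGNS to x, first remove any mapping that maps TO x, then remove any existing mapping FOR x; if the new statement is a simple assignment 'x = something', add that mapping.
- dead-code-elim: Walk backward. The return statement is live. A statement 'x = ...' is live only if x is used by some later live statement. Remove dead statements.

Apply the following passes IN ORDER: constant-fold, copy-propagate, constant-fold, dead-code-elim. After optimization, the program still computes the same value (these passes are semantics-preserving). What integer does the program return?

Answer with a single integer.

Initial IR:
  u = 3
  b = u - u
  c = u * 0
  z = b
  x = u * 1
  return b
After constant-fold (6 stmts):
  u = 3
  b = u - u
  c = 0
  z = b
  x = u
  return b
After copy-propagate (6 stmts):
  u = 3
  b = 3 - 3
  c = 0
  z = b
  x = 3
  return b
After constant-fold (6 stmts):
  u = 3
  b = 0
  c = 0
  z = b
  x = 3
  return b
After dead-code-elim (2 stmts):
  b = 0
  return b
Evaluate:
  u = 3  =>  u = 3
  b = u - u  =>  b = 0
  c = u * 0  =>  c = 0
  z = b  =>  z = 0
  x = u * 1  =>  x = 3
  return b = 0

Answer: 0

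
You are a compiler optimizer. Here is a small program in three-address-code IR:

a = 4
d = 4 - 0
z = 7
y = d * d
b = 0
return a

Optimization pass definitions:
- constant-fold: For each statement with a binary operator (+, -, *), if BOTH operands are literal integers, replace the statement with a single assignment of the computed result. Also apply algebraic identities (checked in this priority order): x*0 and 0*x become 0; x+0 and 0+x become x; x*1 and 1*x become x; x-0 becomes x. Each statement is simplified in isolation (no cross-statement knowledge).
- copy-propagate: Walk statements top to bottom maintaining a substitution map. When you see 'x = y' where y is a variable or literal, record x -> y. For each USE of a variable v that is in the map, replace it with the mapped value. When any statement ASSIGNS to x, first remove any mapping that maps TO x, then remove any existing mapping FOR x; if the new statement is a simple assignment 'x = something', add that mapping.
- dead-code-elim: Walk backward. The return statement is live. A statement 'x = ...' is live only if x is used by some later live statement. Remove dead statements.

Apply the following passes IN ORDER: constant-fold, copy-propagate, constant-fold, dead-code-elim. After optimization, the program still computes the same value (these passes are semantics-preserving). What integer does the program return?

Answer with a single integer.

Initial IR:
  a = 4
  d = 4 - 0
  z = 7
  y = d * d
  b = 0
  return a
After constant-fold (6 stmts):
  a = 4
  d = 4
  z = 7
  y = d * d
  b = 0
  return a
After copy-propagate (6 stmts):
  a = 4
  d = 4
  z = 7
  y = 4 * 4
  b = 0
  return 4
After constant-fold (6 stmts):
  a = 4
  d = 4
  z = 7
  y = 16
  b = 0
  return 4
After dead-code-elim (1 stmts):
  return 4
Evaluate:
  a = 4  =>  a = 4
  d = 4 - 0  =>  d = 4
  z = 7  =>  z = 7
  y = d * d  =>  y = 16
  b = 0  =>  b = 0
  return a = 4

Answer: 4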